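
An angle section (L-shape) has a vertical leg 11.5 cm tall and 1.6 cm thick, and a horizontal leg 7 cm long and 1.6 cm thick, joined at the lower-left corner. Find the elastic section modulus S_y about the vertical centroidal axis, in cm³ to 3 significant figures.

Treat the section as a set of non-overlapping primitives; coordinates are from the bounding-box lower-left.
Vertical leg: 1.6 × 11.5, A = 18.4 cm², x = 0.8 cm, Ī = 3.9253 cm⁴.
Horizontal leg (remainder): 5.4 × 1.6, A = 8.64 cm², x = 4.3 cm, Ī = 20.995 cm⁴.
Centroid: x̄ = ΣA·x / ΣA = 1.9183 cm.
Transfer each piece to the vertical centroidal axis using Ī + A·d² with d = x − 1.9183:
  vertical leg: d = -1.1183 cm → contributes +26.938 cm⁴
  horizontal leg (remainder): d = 2.3817 cm → contributes +70.004 cm⁴
Total I = 96.942 cm⁴.
Extreme fibre distance c = 5.0817 cm; S = I/c = 19.077 cm³.

S_y ≈ 19.1 cm³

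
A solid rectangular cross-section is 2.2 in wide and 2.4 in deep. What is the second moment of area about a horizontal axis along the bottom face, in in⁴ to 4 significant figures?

The section: 2.2 × 2.4, A = 5.28 in², y = 1.2 in, Ī = 2.5344 in⁴.
Transfer it to a horizontal axis along the bottom face using Ī + A·d² with d = y − 0:
  the section: d = 1.2 in → contributes +10.1376 in⁴
Total I = 10.1376 in⁴.

I_base ≈ 10.14 in⁴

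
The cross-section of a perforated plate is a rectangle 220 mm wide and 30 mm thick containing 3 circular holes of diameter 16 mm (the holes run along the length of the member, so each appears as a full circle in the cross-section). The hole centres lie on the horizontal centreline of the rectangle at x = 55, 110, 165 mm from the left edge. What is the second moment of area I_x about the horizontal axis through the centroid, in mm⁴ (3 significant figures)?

Break the section into simple shapes (no overlaps), measuring from the bottom-left corner of the bounding box.
Plate: 220 × 30, A = 6 600 mm², y = 15 mm, Ī = 495 000 mm⁴.
Hole 1 (subtracted): ⌀16, A = 201.06 mm², y = 15 mm, Ī = 3 217 mm⁴.
Hole 2 (subtracted): ⌀16, A = 201.06 mm², y = 15 mm, Ī = 3 217 mm⁴.
Hole 3 (subtracted): ⌀16, A = 201.06 mm², y = 15 mm, Ī = 3 217 mm⁴.
By symmetry the centroid is at mid-height, ȳ = 15 mm.
All pieces are centred on the horizontal axis through the centroid, so I = ΣĪ (holes subtracted) = 485 349 mm⁴.

I_x ≈ 4.85 × 10⁵ mm⁴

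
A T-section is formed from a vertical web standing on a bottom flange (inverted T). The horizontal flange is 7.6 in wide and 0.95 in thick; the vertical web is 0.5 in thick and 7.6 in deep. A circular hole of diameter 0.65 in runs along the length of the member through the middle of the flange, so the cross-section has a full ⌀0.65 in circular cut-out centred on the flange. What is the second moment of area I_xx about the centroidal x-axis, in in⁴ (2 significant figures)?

Split into non-overlapping primitives; take the origin at the lower-left of the bounding box.
Flange: 7.6 × 0.95, A = 7.22 in², y = 0.475 in, Ī = 0.543 in⁴.
Web: 0.5 × 7.6, A = 3.8 in², y = 4.75 in, Ī = 18.29 in⁴.
Hole (subtracted): ⌀0.65, A = 0.3318 in², y = 0.475 in, Ī = 0.008762 in⁴.
Centroid: ȳ = ΣA·y / ΣA = 1.995 in.
Transfer each piece to the centroidal x-axis using Ī + A·d² with d = y − 1.995:
  flange: d = -1.52 in → contributes +17.22 in⁴
  web: d = 2.755 in → contributes +47.13 in⁴
  hole: d = -1.52 in → contributes −0.7753 in⁴
Total I = 63.58 in⁴.

I_xx ≈ 64 in⁴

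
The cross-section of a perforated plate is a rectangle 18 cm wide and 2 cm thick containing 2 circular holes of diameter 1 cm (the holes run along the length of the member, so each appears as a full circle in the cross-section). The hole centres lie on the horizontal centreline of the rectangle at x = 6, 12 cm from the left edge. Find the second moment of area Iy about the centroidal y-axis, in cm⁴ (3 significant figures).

Iy ≈ 958 cm⁴

Break the section into simple shapes (no overlaps), measuring from the bottom-left corner of the bounding box.
Plate: 18 × 2, A = 36 cm², x = 9 cm, Ī = 972 cm⁴.
Hole 1 (subtracted): ⌀1, A = 0.7854 cm², x = 6 cm, Ī = 0.049087 cm⁴.
Hole 2 (subtracted): ⌀1, A = 0.7854 cm², x = 12 cm, Ī = 0.049087 cm⁴.
By symmetry the centroid is at mid-width, x̄ = 9 cm.
Transfer each piece to the centroidal y-axis using Ī + A·d² with d = x − 9:
  plate: d = 0 cm → contributes +972 cm⁴
  hole 1: d = -3 cm → contributes −7.1177 cm⁴
  hole 2: d = 3 cm → contributes −7.1177 cm⁴
Total I = 957.76 cm⁴.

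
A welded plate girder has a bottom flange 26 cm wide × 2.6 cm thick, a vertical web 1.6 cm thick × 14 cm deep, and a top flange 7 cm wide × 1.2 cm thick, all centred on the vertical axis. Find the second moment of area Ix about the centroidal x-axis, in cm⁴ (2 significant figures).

Decompose the section into non-overlapping parts with the origin at the bottom-left of its bounding rectangle.
Bottom plate: 26 × 2.6, A = 67.6 cm², y = 1.3 cm, Ī = 38.08 cm⁴.
Web plate: 1.6 × 14, A = 22.4 cm², y = 9.6 cm, Ī = 365.9 cm⁴.
Top plate: 7 × 1.2, A = 8.4 cm², y = 17.2 cm, Ī = 1.008 cm⁴.
Centroid: ȳ = ΣA·y / ΣA = 4.547 cm.
Transfer each piece to the centroidal x-axis using Ī + A·d² with d = y − 4.547:
  bottom plate: d = -3.247 cm → contributes +750.7 cm⁴
  web plate: d = 5.053 cm → contributes +937.9 cm⁴
  top plate: d = 12.65 cm → contributes +1 346 cm⁴
Total I = 3 034 cm⁴.

Ix ≈ 3000 cm⁴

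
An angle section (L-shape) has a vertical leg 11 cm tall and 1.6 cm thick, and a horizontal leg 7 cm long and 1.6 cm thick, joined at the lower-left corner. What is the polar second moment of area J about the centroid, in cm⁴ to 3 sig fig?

J ≈ 403 cm⁴

Split into non-overlapping primitives; take the origin at the lower-left of the bounding box.
Vertical leg: 1.6 × 11, A = 17.6 cm², y = 5.5 cm, Ī = 177.47 cm⁴.
Horizontal leg (remainder): 5.4 × 1.6, A = 8.64 cm², y = 0.8 cm, Ī = 1.8432 cm⁴.
Centroid: ȳ = ΣA·y / ΣA = 3.9524 cm.
Transfer each piece to the centroidal x-axis using Ī + A·d² with d = y − 3.9524:
  vertical leg: d = 1.5476 cm → contributes +219.62 cm⁴
  horizontal leg (remainder): d = -3.1524 cm → contributes +87.706 cm⁴
Total I = 307.32 cm⁴.
For the y-axis: x̄ = 1.9524 cm.
Repeating about the centroidal y-axis gives I_y = 95.74 cm⁴.
Polar second moment: J = I_x + I_y = 403.06 cm⁴.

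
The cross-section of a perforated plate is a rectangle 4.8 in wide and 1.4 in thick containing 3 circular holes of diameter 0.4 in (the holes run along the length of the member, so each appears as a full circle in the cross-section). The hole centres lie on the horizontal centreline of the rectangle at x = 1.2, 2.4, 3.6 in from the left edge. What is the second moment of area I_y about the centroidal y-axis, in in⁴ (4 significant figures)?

Decompose the section into non-overlapping parts with the origin at the bottom-left of its bounding rectangle.
Plate: 4.8 × 1.4, A = 6.72 in², x = 2.4 in, Ī = 12.9024 in⁴.
Hole 1 (subtracted): ⌀0.4, A = 0.125664 in², x = 1.2 in, Ī = 0.00125664 in⁴.
Hole 2 (subtracted): ⌀0.4, A = 0.125664 in², x = 2.4 in, Ī = 0.00125664 in⁴.
Hole 3 (subtracted): ⌀0.4, A = 0.125664 in², x = 3.6 in, Ī = 0.00125664 in⁴.
By symmetry the centroid is at mid-width, x̄ = 2.4 in.
Transfer each piece to the centroidal y-axis using Ī + A·d² with d = x − 2.4:
  plate: d = 0 in → contributes +12.9024 in⁴
  hole 1: d = -1.2 in → contributes −0.182212 in⁴
  hole 2: d = 0 in → contributes −0.00125664 in⁴
  hole 3: d = 1.2 in → contributes −0.182212 in⁴
Total I = 12.5367 in⁴.

I_y ≈ 12.54 in⁴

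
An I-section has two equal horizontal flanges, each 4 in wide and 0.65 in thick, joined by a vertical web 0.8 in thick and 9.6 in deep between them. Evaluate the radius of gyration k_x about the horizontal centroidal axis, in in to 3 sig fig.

Decompose the section into non-overlapping parts with the origin at the bottom-left of its bounding rectangle.
Bottom flange: 4 × 0.65, A = 2.6 in², y = 0.325 in, Ī = 0.091542 in⁴.
Web: 0.8 × 9.6, A = 7.68 in², y = 5.45 in, Ī = 58.982 in⁴.
Top flange: 4 × 0.65, A = 2.6 in², y = 10.575 in, Ī = 0.091542 in⁴.
By symmetry the centroid is at mid-height, ȳ = 5.45 in.
Transfer each piece to the horizontal centroidal axis using Ī + A·d² with d = y − 5.45:
  bottom flange: d = -5.125 in → contributes +68.382 in⁴
  web: d = 0 in → contributes +58.982 in⁴
  top flange: d = 5.125 in → contributes +68.382 in⁴
Total I = 195.75 in⁴.
Radius of gyration: k = √(I/A) = √(195.75 / 12.88) = 3.8984 in.

k_x ≈ 3.90 in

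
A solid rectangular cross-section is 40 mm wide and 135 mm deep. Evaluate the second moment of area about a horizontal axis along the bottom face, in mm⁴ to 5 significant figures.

The section: 40 × 135, A = 5 400 mm², y = 67.5 mm, Ī = 8 201 250 mm⁴.
Transfer it to the bottom edge using Ī + A·d² with d = y − 0:
  the section: d = 67.5 mm → contributes +32 805 000 mm⁴
Total I = 32 805 000 mm⁴.

I_base ≈ 3.2805 × 10⁷ mm⁴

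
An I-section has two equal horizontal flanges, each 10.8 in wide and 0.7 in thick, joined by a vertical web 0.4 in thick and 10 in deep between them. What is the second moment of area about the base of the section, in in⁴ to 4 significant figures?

I_base ≈ 1088 in⁴

Decompose the section into non-overlapping parts with the origin at the bottom-left of its bounding rectangle.
Bottom flange: 10.8 × 0.7, A = 7.56 in², y = 0.35 in, Ī = 0.3087 in⁴.
Web: 0.4 × 10, A = 4 in², y = 5.7 in, Ī = 33.3333 in⁴.
Top flange: 10.8 × 0.7, A = 7.56 in², y = 11.05 in, Ī = 0.3087 in⁴.
Transfer each piece to the base of the section using Ī + A·d² with d = y − 0:
  bottom flange: d = 0.35 in → contributes +1.2348 in⁴
  web: d = 5.7 in → contributes +163.293 in⁴
  top flange: d = 11.05 in → contributes +923.404 in⁴
Total I = 1087.93 in⁴.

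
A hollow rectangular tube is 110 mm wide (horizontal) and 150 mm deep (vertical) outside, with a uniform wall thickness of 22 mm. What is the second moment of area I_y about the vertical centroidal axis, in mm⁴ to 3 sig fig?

Break the section into simple shapes (no overlaps), measuring from the bottom-left corner of the bounding box.
Outer rectangle: 110 × 150, A = 16 500 mm², x = 55 mm, Ī = 16 637 500 mm⁴.
Inner void (subtracted): 66 × 106, A = 6 996 mm², x = 55 mm, Ī = 2 539 548 mm⁴.
By symmetry the centroid is at mid-width, x̄ = 55 mm.
All pieces are centred on the vertical centroidal axis, so I = ΣĪ (holes subtracted) = 14 097 952 mm⁴.

I_y ≈ 1.41 × 10⁷ mm⁴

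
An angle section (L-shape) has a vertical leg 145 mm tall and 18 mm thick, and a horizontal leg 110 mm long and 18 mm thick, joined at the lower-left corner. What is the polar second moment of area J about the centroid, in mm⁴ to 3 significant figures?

J ≈ 1.30 × 10⁷ mm⁴

Break the section into simple shapes (no overlaps), measuring from the bottom-left corner of the bounding box.
Vertical leg: 18 × 145, A = 2 610 mm², y = 72.5 mm, Ī = 4 572 938 mm⁴.
Horizontal leg (remainder): 92 × 18, A = 1 656 mm², y = 9 mm, Ī = 44 712 mm⁴.
Centroid: ȳ = ΣA·y / ΣA = 47.85 mm.
Transfer each piece to the centroidal x-axis using Ī + A·d² with d = y − 47.85:
  vertical leg: d = 24.65 mm → contributes +6 158 805 mm⁴
  horizontal leg (remainder): d = -38.85 mm → contributes +2 544 177 mm⁴
Total I = 8 702 982 mm⁴.
For the y-axis: x̄ = 30.35 mm.
Repeating about the centroidal y-axis gives I_y = 4 303 325 mm⁴.
Polar second moment: J = I_x + I_y = 13 006 307 mm⁴.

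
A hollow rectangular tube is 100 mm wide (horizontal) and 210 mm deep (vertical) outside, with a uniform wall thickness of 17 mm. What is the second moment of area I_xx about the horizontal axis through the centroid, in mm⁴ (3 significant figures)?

Treat the section as a set of non-overlapping primitives; coordinates are from the bounding-box lower-left.
Outer rectangle: 100 × 210, A = 21 000 mm², y = 105 mm, Ī = 77 175 000 mm⁴.
Inner void (subtracted): 66 × 176, A = 11 616 mm², y = 105 mm, Ī = 29 984 768 mm⁴.
By symmetry the centroid is at mid-height, ȳ = 105 mm.
All pieces are centred on the horizontal axis through the centroid, so I = ΣĪ (holes subtracted) = 47 190 232 mm⁴.

I_xx ≈ 4.72 × 10⁷ mm⁴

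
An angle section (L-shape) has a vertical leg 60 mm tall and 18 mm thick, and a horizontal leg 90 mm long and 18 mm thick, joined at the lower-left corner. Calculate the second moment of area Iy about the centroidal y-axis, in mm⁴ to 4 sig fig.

Split into non-overlapping primitives; take the origin at the lower-left of the bounding box.
Vertical leg: 18 × 60, A = 1 080 mm², x = 9 mm, Ī = 29 160 mm⁴.
Horizontal leg (remainder): 72 × 18, A = 1 296 mm², x = 54 mm, Ī = 559 872 mm⁴.
Centroid: x̄ = ΣA·x / ΣA = 33.5455 mm.
Transfer each piece to the centroidal y-axis using Ī + A·d² with d = x − 33.5455:
  vertical leg: d = -24.5455 mm → contributes +679 838 mm⁴
  horizontal leg (remainder): d = 20.4545 mm → contributes +1 102 103 mm⁴
Total I = 1 781 941 mm⁴.

Iy ≈ 1.782 × 10⁶ mm⁴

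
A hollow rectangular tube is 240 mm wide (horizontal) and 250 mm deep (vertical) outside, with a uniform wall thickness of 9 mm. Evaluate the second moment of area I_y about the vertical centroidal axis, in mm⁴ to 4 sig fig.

Decompose the section into non-overlapping parts with the origin at the bottom-left of its bounding rectangle.
Outer rectangle: 240 × 250, A = 60 000 mm², x = 120 mm, Ī = 288 000 000 mm⁴.
Inner void (subtracted): 222 × 232, A = 51 504 mm², x = 120 mm, Ī = 211 526 928 mm⁴.
By symmetry the centroid is at mid-width, x̄ = 120 mm.
All pieces are centred on the vertical centroidal axis, so I = ΣĪ (holes subtracted) = 76 473 072 mm⁴.

I_y ≈ 7.647 × 10⁷ mm⁴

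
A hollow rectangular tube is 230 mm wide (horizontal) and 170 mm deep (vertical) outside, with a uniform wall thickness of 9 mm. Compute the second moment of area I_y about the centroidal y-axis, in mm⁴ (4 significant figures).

Decompose the section into non-overlapping parts with the origin at the bottom-left of its bounding rectangle.
Outer rectangle: 230 × 170, A = 39 100 mm², x = 115 mm, Ī = 172 365 833 mm⁴.
Inner void (subtracted): 212 × 152, A = 32 224 mm², x = 115 mm, Ī = 120 689 621 mm⁴.
By symmetry the centroid is at mid-width, x̄ = 115 mm.
All pieces are centred on the centroidal y-axis, so I = ΣĪ (holes subtracted) = 51 676 212 mm⁴.

I_y ≈ 5.168 × 10⁷ mm⁴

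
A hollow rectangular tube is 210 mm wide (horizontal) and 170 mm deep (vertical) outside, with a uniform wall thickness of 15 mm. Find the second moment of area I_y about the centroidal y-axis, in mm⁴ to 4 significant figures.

Break the section into simple shapes (no overlaps), measuring from the bottom-left corner of the bounding box.
Outer rectangle: 210 × 170, A = 35 700 mm², x = 105 mm, Ī = 131 197 500 mm⁴.
Inner void (subtracted): 180 × 140, A = 25 200 mm², x = 105 mm, Ī = 68 040 000 mm⁴.
By symmetry the centroid is at mid-width, x̄ = 105 mm.
All pieces are centred on the centroidal y-axis, so I = ΣĪ (holes subtracted) = 63 157 500 mm⁴.

I_y ≈ 6.316 × 10⁷ mm⁴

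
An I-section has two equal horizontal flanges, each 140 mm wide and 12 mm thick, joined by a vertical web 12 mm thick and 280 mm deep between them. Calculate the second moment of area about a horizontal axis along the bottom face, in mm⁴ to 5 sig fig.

Decompose the section into non-overlapping parts with the origin at the bottom-left of its bounding rectangle.
Bottom flange: 140 × 12, A = 1 680 mm², y = 6 mm, Ī = 20 160 mm⁴.
Web: 12 × 280, A = 3 360 mm², y = 152 mm, Ī = 21 952 000 mm⁴.
Top flange: 140 × 12, A = 1 680 mm², y = 298 mm, Ī = 20 160 mm⁴.
Transfer each piece to the bottom edge using Ī + A·d² with d = y − 0:
  bottom flange: d = 6 mm → contributes +80 640 mm⁴
  web: d = 152 mm → contributes +99 581 440 mm⁴
  top flange: d = 298 mm → contributes +149 210 880 mm⁴
Total I = 248 872 960 mm⁴.

I_base ≈ 2.4887 × 10⁸ mm⁴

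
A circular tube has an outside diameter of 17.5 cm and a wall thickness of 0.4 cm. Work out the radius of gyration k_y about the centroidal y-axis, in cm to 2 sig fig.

k_y ≈ 6.0 cm

Split into non-overlapping primitives; take the origin at the lower-left of the bounding box.
Outer circle: ⌀17.5, A = 240.5 cm², x = 8.75 cm, Ī = 4 604 cm⁴.
Bore (subtracted): ⌀16.7, A = 219 cm², x = 8.75 cm, Ī = 3 818 cm⁴.
By symmetry the centroid is at mid-width, x̄ = 8.75 cm.
All pieces are centred on the centroidal y-axis, so I = ΣĪ (holes subtracted) = 785.9 cm⁴.
Radius of gyration: k = √(I/A) = √(785.9 / 21.49) = 6.047 cm.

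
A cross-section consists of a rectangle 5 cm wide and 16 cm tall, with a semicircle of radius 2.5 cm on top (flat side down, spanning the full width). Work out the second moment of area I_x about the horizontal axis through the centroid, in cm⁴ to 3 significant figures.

Break the section into simple shapes (no overlaps), measuring from the bottom-left corner of the bounding box.
Rectangular body: 5 × 16, A = 80 cm², y = 8 cm, Ī = 1706.7 cm⁴.
Semicircular cap: semicircle r = 2.5, A = 9.8175 cm², y = 17.061 cm, Ī = 4.2874 cm⁴.
Centroid: ȳ = ΣA·y / ΣA = 8.9904 cm.
Transfer each piece to the horizontal axis through the centroid using Ī + A·d² with d = y − 8.9904:
  rectangular body: d = -0.99041 cm → contributes +1785.1 cm⁴
  semicircular cap: d = 8.0706 cm → contributes +643.75 cm⁴
Total I = 2428.9 cm⁴.

I_x ≈ 2430 cm⁴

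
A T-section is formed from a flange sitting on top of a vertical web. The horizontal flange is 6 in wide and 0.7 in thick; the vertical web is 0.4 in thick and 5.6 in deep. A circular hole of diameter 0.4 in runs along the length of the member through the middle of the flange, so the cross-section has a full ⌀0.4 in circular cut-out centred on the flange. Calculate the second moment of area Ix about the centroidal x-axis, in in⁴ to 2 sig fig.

Ix ≈ 20 in⁴

Decompose the section into non-overlapping parts with the origin at the bottom-left of its bounding rectangle.
Flange: 6 × 0.7, A = 4.2 in², y = 5.95 in, Ī = 0.1715 in⁴.
Web: 0.4 × 5.6, A = 2.24 in², y = 2.8 in, Ī = 5.854 in⁴.
Hole (subtracted): ⌀0.4, A = 0.1257 in², y = 5.95 in, Ī = 0.001257 in⁴.
Centroid: ȳ = ΣA·y / ΣA = 4.833 in.
Transfer each piece to the centroidal x-axis using Ī + A·d² with d = y − 4.833:
  flange: d = 1.117 in → contributes +5.416 in⁴
  web: d = -2.033 in → contributes +15.11 in⁴
  hole: d = 1.117 in → contributes −0.1582 in⁴
Total I = 20.37 in⁴.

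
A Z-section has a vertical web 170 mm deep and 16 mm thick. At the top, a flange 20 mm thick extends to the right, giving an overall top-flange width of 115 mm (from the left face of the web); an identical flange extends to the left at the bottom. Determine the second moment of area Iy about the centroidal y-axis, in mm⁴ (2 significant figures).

Iy ≈ 1.6 × 10⁷ mm⁴

Decompose the section into non-overlapping parts with the origin at the bottom-left of its bounding rectangle.
Web: 16 × 170, A = 2 720 mm², x = 107 mm, Ī = 58 027 mm⁴.
Top flange (beyond web): 99 × 20, A = 1 980 mm², x = 164.5 mm, Ī = 1 617 165 mm⁴.
Bottom flange (beyond web): 99 × 20, A = 1 980 mm², x = 49.5 mm, Ī = 1 617 165 mm⁴.
Centroid: x̄ = ΣA·x / ΣA = 107 mm.
Transfer each piece to the centroidal y-axis using Ī + A·d² with d = x − 107:
  web: d = 0 mm → contributes +58 027 mm⁴
  top flange (beyond web): d = 57.5 mm → contributes +8 163 540 mm⁴
  bottom flange (beyond web): d = -57.5 mm → contributes +8 163 540 mm⁴
Total I = 16 385 107 mm⁴.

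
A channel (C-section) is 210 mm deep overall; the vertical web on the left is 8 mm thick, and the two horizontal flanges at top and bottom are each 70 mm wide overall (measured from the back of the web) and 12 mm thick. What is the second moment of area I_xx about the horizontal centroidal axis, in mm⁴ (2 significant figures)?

I_xx ≈ 2.1 × 10⁷ mm⁴

Break the section into simple shapes (no overlaps), measuring from the bottom-left corner of the bounding box.
Web: 8 × 210, A = 1 680 mm², y = 105 mm, Ī = 6 174 000 mm⁴.
Top flange (beyond web): 62 × 12, A = 744 mm², y = 204 mm, Ī = 8 928 mm⁴.
Bottom flange (beyond web): 62 × 12, A = 744 mm², y = 6 mm, Ī = 8 928 mm⁴.
By symmetry the centroid is at mid-height, ȳ = 105 mm.
Transfer each piece to the horizontal centroidal axis using Ī + A·d² with d = y − 105:
  web: d = 0 mm → contributes +6 174 000 mm⁴
  top flange (beyond web): d = 99 mm → contributes +7 300 872 mm⁴
  bottom flange (beyond web): d = -99 mm → contributes +7 300 872 mm⁴
Total I = 20 775 744 mm⁴.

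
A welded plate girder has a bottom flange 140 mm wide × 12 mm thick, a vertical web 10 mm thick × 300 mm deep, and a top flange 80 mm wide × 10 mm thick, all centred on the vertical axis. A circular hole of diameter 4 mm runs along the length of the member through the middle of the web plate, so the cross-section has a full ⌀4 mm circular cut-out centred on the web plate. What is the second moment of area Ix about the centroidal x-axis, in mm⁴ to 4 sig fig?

Ix ≈ 7.914 × 10⁷ mm⁴

Treat the section as a set of non-overlapping primitives; coordinates are from the bounding-box lower-left.
Bottom plate: 140 × 12, A = 1 680 mm², y = 6 mm, Ī = 20 160 mm⁴.
Web plate: 10 × 300, A = 3 000 mm², y = 162 mm, Ī = 22 500 000 mm⁴.
Top plate: 80 × 10, A = 800 mm², y = 317 mm, Ī = 6666.67 mm⁴.
Hole (subtracted): ⌀4, A = 12.5664 mm², y = 162 mm, Ī = 12.5664 mm⁴.
Centroid: ȳ = ΣA·y / ΣA = 136.745 mm.
Transfer each piece to the centroidal x-axis using Ī + A·d² with d = y − 136.745:
  bottom plate: d = -130.745 mm → contributes +28 738 511 mm⁴
  web plate: d = 25.255 mm → contributes +24 413 444 mm⁴
  top plate: d = 180.255 mm → contributes +26 000 157 mm⁴
  hole: d = 25.255 mm → contributes −8027.58 mm⁴
Total I = 79 144 085 mm⁴.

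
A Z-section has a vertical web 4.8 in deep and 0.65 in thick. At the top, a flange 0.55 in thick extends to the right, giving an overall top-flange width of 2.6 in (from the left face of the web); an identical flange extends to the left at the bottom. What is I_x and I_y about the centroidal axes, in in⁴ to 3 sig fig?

Split into non-overlapping primitives; take the origin at the lower-left of the bounding box.
Web: 0.65 × 4.8, A = 3.12 in², y = 2.4 in, Ī = 5.9904 in⁴.
Top flange (beyond web): 1.95 × 0.55, A = 1.0725 in², y = 4.525 in, Ī = 0.027036 in⁴.
Bottom flange (beyond web): 1.95 × 0.55, A = 1.0725 in², y = 0.275 in, Ī = 0.027036 in⁴.
Centroid: ȳ = ΣA·y / ΣA = 2.4 in.
Transfer each piece to the centroidal x-axis using Ī + A·d² with d = y − 2.4:
  web: d = 0 in → contributes +5.9904 in⁴
  top flange (beyond web): d = 2.125 in → contributes +4.87 in⁴
  bottom flange (beyond web): d = -2.125 in → contributes +4.87 in⁴
Total I = 15.73 in⁴.
For the y-axis: x̄ = 2.275 in.
Repeating about the centroidal y-axis gives I_y = 4.4146 in⁴.

I_x ≈ 15.7 in⁴, I_y ≈ 4.41 in⁴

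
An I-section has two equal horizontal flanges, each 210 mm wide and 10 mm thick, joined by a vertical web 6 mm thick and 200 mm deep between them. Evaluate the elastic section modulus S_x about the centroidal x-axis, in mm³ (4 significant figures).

Treat the section as a set of non-overlapping primitives; coordinates are from the bounding-box lower-left.
Bottom flange: 210 × 10, A = 2 100 mm², y = 5 mm, Ī = 17 500 mm⁴.
Web: 6 × 200, A = 1 200 mm², y = 110 mm, Ī = 4 000 000 mm⁴.
Top flange: 210 × 10, A = 2 100 mm², y = 215 mm, Ī = 17 500 mm⁴.
By symmetry the centroid is at mid-height, ȳ = 110 mm.
Transfer each piece to the centroidal x-axis using Ī + A·d² with d = y − 110:
  bottom flange: d = -105 mm → contributes +23 170 000 mm⁴
  web: d = 0 mm → contributes +4 000 000 mm⁴
  top flange: d = 105 mm → contributes +23 170 000 mm⁴
Total I = 50 340 000 mm⁴.
Extreme fibre distance c = 110 mm; S = I/c = 457 636 mm³.

S_x ≈ 4.576 × 10⁵ mm³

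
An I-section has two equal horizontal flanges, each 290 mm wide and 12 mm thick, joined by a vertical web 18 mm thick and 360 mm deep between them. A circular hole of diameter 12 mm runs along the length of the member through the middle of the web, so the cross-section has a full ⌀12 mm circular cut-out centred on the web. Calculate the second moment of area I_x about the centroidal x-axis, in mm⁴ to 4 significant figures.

I_x ≈ 3.109 × 10⁸ mm⁴

Treat the section as a set of non-overlapping primitives; coordinates are from the bounding-box lower-left.
Bottom flange: 290 × 12, A = 3 480 mm², y = 6 mm, Ī = 41 760 mm⁴.
Web: 18 × 360, A = 6 480 mm², y = 192 mm, Ī = 69 984 000 mm⁴.
Top flange: 290 × 12, A = 3 480 mm², y = 378 mm, Ī = 41 760 mm⁴.
Hole (subtracted): ⌀12, A = 113.097 mm², y = 192 mm, Ī = 1017.88 mm⁴.
By symmetry the centroid is at mid-height, ȳ = 192 mm.
Transfer each piece to the centroidal x-axis using Ī + A·d² with d = y − 192:
  bottom flange: d = -186 mm → contributes +120 435 840 mm⁴
  web: d = 0 mm → contributes +69 984 000 mm⁴
  top flange: d = 186 mm → contributes +120 435 840 mm⁴
  hole: d = 0 mm → contributes −1017.88 mm⁴
Total I = 310 854 662 mm⁴.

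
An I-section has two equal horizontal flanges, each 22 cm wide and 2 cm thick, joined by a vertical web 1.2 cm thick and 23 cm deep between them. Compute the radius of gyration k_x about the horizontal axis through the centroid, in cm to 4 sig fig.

k_x ≈ 11.39 cm

Treat the section as a set of non-overlapping primitives; coordinates are from the bounding-box lower-left.
Bottom flange: 22 × 2, A = 44 cm², y = 1 cm, Ī = 14.6667 cm⁴.
Web: 1.2 × 23, A = 27.6 cm², y = 13.5 cm, Ī = 1216.7 cm⁴.
Top flange: 22 × 2, A = 44 cm², y = 26 cm, Ī = 14.6667 cm⁴.
By symmetry the centroid is at mid-height, ȳ = 13.5 cm.
Transfer each piece to the horizontal axis through the centroid using Ī + A·d² with d = y − 13.5:
  bottom flange: d = -12.5 cm → contributes +6889.67 cm⁴
  web: d = 0 cm → contributes +1216.7 cm⁴
  top flange: d = 12.5 cm → contributes +6889.67 cm⁴
Total I = 14 996 cm⁴.
Radius of gyration: k = √(I/A) = √(14 996 / 115.6) = 11.3896 cm.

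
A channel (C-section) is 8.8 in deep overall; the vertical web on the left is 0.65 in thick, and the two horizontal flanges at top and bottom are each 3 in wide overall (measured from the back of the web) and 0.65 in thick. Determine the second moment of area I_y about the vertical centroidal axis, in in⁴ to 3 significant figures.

I_y ≈ 6.09 in⁴

Break the section into simple shapes (no overlaps), measuring from the bottom-left corner of the bounding box.
Web: 0.65 × 8.8, A = 5.72 in², x = 0.325 in, Ī = 0.20139 in⁴.
Top flange (beyond web): 2.35 × 0.65, A = 1.5275 in², x = 1.825 in, Ī = 0.70297 in⁴.
Bottom flange (beyond web): 2.35 × 0.65, A = 1.5275 in², x = 1.825 in, Ī = 0.70297 in⁴.
Centroid: x̄ = ΣA·x / ΣA = 0.84722 in.
Transfer each piece to the vertical centroidal axis using Ī + A·d² with d = x − 0.84722:
  web: d = -0.52222 in → contributes +1.7613 in⁴
  top flange (beyond web): d = 0.97778 in → contributes +2.1633 in⁴
  bottom flange (beyond web): d = 0.97778 in → contributes +2.1633 in⁴
Total I = 6.088 in⁴.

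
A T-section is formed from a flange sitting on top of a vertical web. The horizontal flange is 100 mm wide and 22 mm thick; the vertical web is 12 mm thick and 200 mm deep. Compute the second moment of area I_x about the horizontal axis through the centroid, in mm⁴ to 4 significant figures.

I_x ≈ 2.223 × 10⁷ mm⁴

Decompose the section into non-overlapping parts with the origin at the bottom-left of its bounding rectangle.
Flange: 100 × 22, A = 2 200 mm², y = 211 mm, Ī = 88733.3 mm⁴.
Web: 12 × 200, A = 2 400 mm², y = 100 mm, Ī = 8 000 000 mm⁴.
Centroid: ȳ = ΣA·y / ΣA = 153.087 mm.
Transfer each piece to the horizontal axis through the centroid using Ī + A·d² with d = y − 153.087:
  flange: d = 57.913 mm → contributes +7 467 359 mm⁴
  web: d = -53.087 mm → contributes +14 763 740 mm⁴
Total I = 22 231 099 mm⁴.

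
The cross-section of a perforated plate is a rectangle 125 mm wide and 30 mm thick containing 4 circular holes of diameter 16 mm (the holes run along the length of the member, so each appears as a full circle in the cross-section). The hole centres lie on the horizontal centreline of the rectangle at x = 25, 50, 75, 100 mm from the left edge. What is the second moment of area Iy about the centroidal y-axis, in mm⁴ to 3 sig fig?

Iy ≈ 4.24 × 10⁶ mm⁴

Break the section into simple shapes (no overlaps), measuring from the bottom-left corner of the bounding box.
Plate: 125 × 30, A = 3 750 mm², x = 62.5 mm, Ī = 4 882 813 mm⁴.
Hole 1 (subtracted): ⌀16, A = 201.06 mm², x = 25 mm, Ī = 3 217 mm⁴.
Hole 2 (subtracted): ⌀16, A = 201.06 mm², x = 50 mm, Ī = 3 217 mm⁴.
Hole 3 (subtracted): ⌀16, A = 201.06 mm², x = 75 mm, Ī = 3 217 mm⁴.
Hole 4 (subtracted): ⌀16, A = 201.06 mm², x = 100 mm, Ī = 3 217 mm⁴.
By symmetry the centroid is at mid-width, x̄ = 62.5 mm.
Transfer each piece to the centroidal y-axis using Ī + A·d² with d = x − 62.5:
  plate: d = 0 mm → contributes +4 882 813 mm⁴
  hole 1: d = -37.5 mm → contributes −285 960 mm⁴
  hole 2: d = -12.5 mm → contributes −34 633 mm⁴
  hole 3: d = 12.5 mm → contributes −34 633 mm⁴
  hole 4: d = 37.5 mm → contributes −285 960 mm⁴
Total I = 4 241 626 mm⁴.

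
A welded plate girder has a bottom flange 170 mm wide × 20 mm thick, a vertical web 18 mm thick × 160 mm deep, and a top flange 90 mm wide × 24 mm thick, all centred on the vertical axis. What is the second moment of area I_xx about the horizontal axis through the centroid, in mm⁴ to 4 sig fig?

Decompose the section into non-overlapping parts with the origin at the bottom-left of its bounding rectangle.
Bottom plate: 170 × 20, A = 3 400 mm², y = 10 mm, Ī = 113 333 mm⁴.
Web plate: 18 × 160, A = 2 880 mm², y = 100 mm, Ī = 6 144 000 mm⁴.
Top plate: 90 × 24, A = 2 160 mm², y = 192 mm, Ī = 103 680 mm⁴.
Centroid: ȳ = ΣA·y / ΣA = 87.2891 mm.
Transfer each piece to the horizontal axis through the centroid using Ī + A·d² with d = y − 87.2891:
  bottom plate: d = -77.2891 mm → contributes +20 423 590 mm⁴
  web plate: d = 12.7109 mm → contributes +6 609 313 mm⁴
  top plate: d = 104.711 mm → contributes +23 786 725 mm⁴
Total I = 50 819 628 mm⁴.

I_xx ≈ 5.082 × 10⁷ mm⁴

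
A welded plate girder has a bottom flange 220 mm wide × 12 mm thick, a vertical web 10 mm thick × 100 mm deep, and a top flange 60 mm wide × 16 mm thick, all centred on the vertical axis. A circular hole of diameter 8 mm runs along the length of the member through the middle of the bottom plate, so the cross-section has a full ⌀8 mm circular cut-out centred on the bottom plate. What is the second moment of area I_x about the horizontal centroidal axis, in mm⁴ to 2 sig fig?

Decompose the section into non-overlapping parts with the origin at the bottom-left of its bounding rectangle.
Bottom plate: 220 × 12, A = 2 640 mm², y = 6 mm, Ī = 31 680 mm⁴.
Web plate: 10 × 100, A = 1 000 mm², y = 62 mm, Ī = 833 333 mm⁴.
Top plate: 60 × 16, A = 960 mm², y = 120 mm, Ī = 20 480 mm⁴.
Hole (subtracted): ⌀8, A = 50.27 mm², y = 6 mm, Ī = 201.1 mm⁴.
Centroid: ȳ = ΣA·y / ΣA = 42.36 mm.
Transfer each piece to the horizontal centroidal axis using Ī + A·d² with d = y − 42.36:
  bottom plate: d = -36.36 mm → contributes +3 522 383 mm⁴
  web plate: d = 19.64 mm → contributes +1 218 962 mm⁴
  top plate: d = 77.64 mm → contributes +5 806 949 mm⁴
  hole: d = -36.36 mm → contributes −66 664 mm⁴
Total I = 10 481 630 mm⁴.

I_x ≈ 1.0 × 10⁷ mm⁴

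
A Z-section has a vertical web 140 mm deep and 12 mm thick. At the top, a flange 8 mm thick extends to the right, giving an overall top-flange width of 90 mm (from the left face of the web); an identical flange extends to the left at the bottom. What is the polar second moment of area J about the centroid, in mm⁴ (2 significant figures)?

Decompose the section into non-overlapping parts with the origin at the bottom-left of its bounding rectangle.
Web: 12 × 140, A = 1 680 mm², y = 70 mm, Ī = 2 744 000 mm⁴.
Top flange (beyond web): 78 × 8, A = 624 mm², y = 136 mm, Ī = 3 328 mm⁴.
Bottom flange (beyond web): 78 × 8, A = 624 mm², y = 4 mm, Ī = 3 328 mm⁴.
Centroid: ȳ = ΣA·y / ΣA = 70 mm.
Transfer each piece to the centroidal x-axis using Ī + A·d² with d = y − 70:
  web: d = 0 mm → contributes +2 744 000 mm⁴
  top flange (beyond web): d = 66 mm → contributes +2 721 472 mm⁴
  bottom flange (beyond web): d = -66 mm → contributes +2 721 472 mm⁴
Total I = 8 186 944 mm⁴.
For the y-axis: x̄ = 84 mm.
Repeating about the centroidal y-axis gives I_y = 3 180 096 mm⁴.
Polar second moment: J = I_x + I_y = 11 367 040 mm⁴.

J ≈ 1.1 × 10⁷ mm⁴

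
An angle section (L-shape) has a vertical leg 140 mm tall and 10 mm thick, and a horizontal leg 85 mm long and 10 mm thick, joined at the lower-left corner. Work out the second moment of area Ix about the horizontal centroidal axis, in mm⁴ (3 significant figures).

Treat the section as a set of non-overlapping primitives; coordinates are from the bounding-box lower-left.
Vertical leg: 10 × 140, A = 1 400 mm², y = 70 mm, Ī = 2 286 667 mm⁴.
Horizontal leg (remainder): 75 × 10, A = 750 mm², y = 5 mm, Ī = 6 250 mm⁴.
Centroid: ȳ = ΣA·y / ΣA = 47.326 mm.
Transfer each piece to the horizontal centroidal axis using Ī + A·d² with d = y − 47.326:
  vertical leg: d = 22.674 mm → contributes +3 006 448 mm⁴
  horizontal leg (remainder): d = -42.326 mm → contributes +1 349 841 mm⁴
Total I = 4 356 289 mm⁴.

Ix ≈ 4.36 × 10⁶ mm⁴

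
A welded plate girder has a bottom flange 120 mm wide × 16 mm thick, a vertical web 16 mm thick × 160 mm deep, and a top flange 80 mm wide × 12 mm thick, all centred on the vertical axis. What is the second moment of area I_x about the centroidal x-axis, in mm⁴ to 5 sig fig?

Break the section into simple shapes (no overlaps), measuring from the bottom-left corner of the bounding box.
Bottom plate: 120 × 16, A = 1 920 mm², y = 8 mm, Ī = 40 960 mm⁴.
Web plate: 16 × 160, A = 2 560 mm², y = 96 mm, Ī = 5 461 333 mm⁴.
Top plate: 80 × 12, A = 960 mm², y = 182 mm, Ī = 11 520 mm⁴.
Centroid: ȳ = ΣA·y / ΣA = 80.11765 mm.
Transfer each piece to the centroidal x-axis using Ī + A·d² with d = y − 80.11765:
  bottom plate: d = -72.11765 mm → contributes +10 026 794 mm⁴
  web plate: d = 15.88235 mm → contributes +6 107 091 mm⁴
  top plate: d = 101.8824 mm → contributes +9 976 333 mm⁴
Total I = 26 110 218 mm⁴.

I_x ≈ 2.6110 × 10⁷ mm⁴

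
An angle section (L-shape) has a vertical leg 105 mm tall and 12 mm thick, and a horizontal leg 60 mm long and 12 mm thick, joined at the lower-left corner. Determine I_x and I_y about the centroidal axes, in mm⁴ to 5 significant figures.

I_x ≈ 2.0193 × 10⁶ mm⁴, I_y ≈ 4.8148 × 10⁵ mm⁴

Treat the section as a set of non-overlapping primitives; coordinates are from the bounding-box lower-left.
Vertical leg: 12 × 105, A = 1 260 mm², y = 52.5 mm, Ī = 1 157 625 mm⁴.
Horizontal leg (remainder): 48 × 12, A = 576 mm², y = 6 mm, Ī = 6 912 mm⁴.
Centroid: ȳ = ΣA·y / ΣA = 37.91176 mm.
Transfer each piece to the centroidal x-axis using Ī + A·d² with d = y − 37.91176:
  vertical leg: d = 14.58824 mm → contributes +1 425 774 mm⁴
  horizontal leg (remainder): d = -31.91176 mm → contributes +593487.8 mm⁴
Total I = 2 019 262 mm⁴.
For the y-axis: x̄ = 15.41176 mm.
Repeating about the centroidal y-axis gives I_y = 481476.7 mm⁴.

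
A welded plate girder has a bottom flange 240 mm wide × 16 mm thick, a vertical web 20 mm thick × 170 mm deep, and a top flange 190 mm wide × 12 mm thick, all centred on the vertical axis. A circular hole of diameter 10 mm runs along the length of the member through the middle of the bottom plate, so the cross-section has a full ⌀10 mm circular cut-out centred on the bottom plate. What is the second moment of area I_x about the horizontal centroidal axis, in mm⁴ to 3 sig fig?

I_x ≈ 5.76 × 10⁷ mm⁴

Decompose the section into non-overlapping parts with the origin at the bottom-left of its bounding rectangle.
Bottom plate: 240 × 16, A = 3 840 mm², y = 8 mm, Ī = 81 920 mm⁴.
Web plate: 20 × 170, A = 3 400 mm², y = 101 mm, Ī = 8 188 333 mm⁴.
Top plate: 190 × 12, A = 2 280 mm², y = 192 mm, Ī = 27 360 mm⁴.
Hole (subtracted): ⌀10, A = 78.54 mm², y = 8 mm, Ī = 490.87 mm⁴.
Centroid: ȳ = ΣA·y / ΣA = 85.924 mm.
Transfer each piece to the horizontal centroidal axis using Ī + A·d² with d = y − 85.924:
  bottom plate: d = -77.924 mm → contributes +23 399 207 mm⁴
  web plate: d = 15.076 mm → contributes +8 961 065 mm⁴
  top plate: d = 106.08 mm → contributes +25 682 001 mm⁴
  hole: d = -77.924 mm → contributes −477 401 mm⁴
Total I = 57 564 872 mm⁴.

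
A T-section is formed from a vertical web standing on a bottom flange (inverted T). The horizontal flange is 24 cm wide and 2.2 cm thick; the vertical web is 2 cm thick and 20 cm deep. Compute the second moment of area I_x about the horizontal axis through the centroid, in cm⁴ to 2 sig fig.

Split into non-overlapping primitives; take the origin at the lower-left of the bounding box.
Flange: 24 × 2.2, A = 52.8 cm², y = 1.1 cm, Ī = 21.3 cm⁴.
Web: 2 × 20, A = 40 cm², y = 12.2 cm, Ī = 1 333 cm⁴.
Centroid: ȳ = ΣA·y / ΣA = 5.884 cm.
Transfer each piece to the horizontal axis through the centroid using Ī + A·d² with d = y − 5.884:
  flange: d = -4.784 cm → contributes +1 230 cm⁴
  web: d = 6.316 cm → contributes +2 929 cm⁴
Total I = 4 159 cm⁴.

I_x ≈ 4200 cm⁴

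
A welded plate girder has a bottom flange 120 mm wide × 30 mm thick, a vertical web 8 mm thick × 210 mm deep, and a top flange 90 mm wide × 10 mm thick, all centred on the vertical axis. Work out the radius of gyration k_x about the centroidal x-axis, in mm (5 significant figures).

Decompose the section into non-overlapping parts with the origin at the bottom-left of its bounding rectangle.
Bottom plate: 120 × 30, A = 3 600 mm², y = 15 mm, Ī = 270 000 mm⁴.
Web plate: 8 × 210, A = 1 680 mm², y = 135 mm, Ī = 6 174 000 mm⁴.
Top plate: 90 × 10, A = 900 mm², y = 245 mm, Ī = 7 500 mm⁴.
Centroid: ȳ = ΣA·y / ΣA = 81.1165 mm.
Transfer each piece to the centroidal x-axis using Ī + A·d² with d = y − 81.1165:
  bottom plate: d = -66.1165 mm → contributes +16 007 012 mm⁴
  web plate: d = 53.8835 mm → contributes +11 051 764 mm⁴
  top plate: d = 163.8835 mm → contributes +24 179 520 mm⁴
Total I = 51 238 296 mm⁴.
Radius of gyration: k = √(I/A) = √(51 238 296 / 6 180) = 91.05485 mm.

k_x ≈ 91.055 mm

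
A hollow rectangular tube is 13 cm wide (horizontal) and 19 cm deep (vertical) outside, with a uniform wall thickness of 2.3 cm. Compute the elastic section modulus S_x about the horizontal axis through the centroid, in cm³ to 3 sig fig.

S_x ≈ 562 cm³

Treat the section as a set of non-overlapping primitives; coordinates are from the bounding-box lower-left.
Outer rectangle: 13 × 19, A = 247 cm², y = 9.5 cm, Ī = 7430.6 cm⁴.
Inner void (subtracted): 8.4 × 14.4, A = 120.96 cm², y = 9.5 cm, Ī = 2090.2 cm⁴.
By symmetry the centroid is at mid-height, ȳ = 9.5 cm.
All pieces are centred on the horizontal axis through the centroid, so I = ΣĪ (holes subtracted) = 5340.4 cm⁴.
Extreme fibre distance c = 9.5 cm; S = I/c = 562.15 cm³.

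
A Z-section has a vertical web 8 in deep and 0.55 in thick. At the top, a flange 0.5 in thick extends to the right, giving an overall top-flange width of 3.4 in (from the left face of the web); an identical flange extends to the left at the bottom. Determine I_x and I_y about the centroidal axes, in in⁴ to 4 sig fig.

I_x ≈ 63.60 in⁴, I_y ≈ 10.28 in⁴

Treat the section as a set of non-overlapping primitives; coordinates are from the bounding-box lower-left.
Web: 0.55 × 8, A = 4.4 in², y = 4 in, Ī = 23.4667 in⁴.
Top flange (beyond web): 2.85 × 0.5, A = 1.425 in², y = 7.75 in, Ī = 0.0296875 in⁴.
Bottom flange (beyond web): 2.85 × 0.5, A = 1.425 in², y = 0.25 in, Ī = 0.0296875 in⁴.
Centroid: ȳ = ΣA·y / ΣA = 4 in.
Transfer each piece to the centroidal x-axis using Ī + A·d² with d = y − 4:
  web: d = 0 in → contributes +23.4667 in⁴
  top flange (beyond web): d = 3.75 in → contributes +20.0688 in⁴
  bottom flange (beyond web): d = -3.75 in → contributes +20.0688 in⁴
Total I = 63.6042 in⁴.
For the y-axis: x̄ = 3.125 in.
Repeating about the centroidal y-axis gives I_y = 10.2765 in⁴.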